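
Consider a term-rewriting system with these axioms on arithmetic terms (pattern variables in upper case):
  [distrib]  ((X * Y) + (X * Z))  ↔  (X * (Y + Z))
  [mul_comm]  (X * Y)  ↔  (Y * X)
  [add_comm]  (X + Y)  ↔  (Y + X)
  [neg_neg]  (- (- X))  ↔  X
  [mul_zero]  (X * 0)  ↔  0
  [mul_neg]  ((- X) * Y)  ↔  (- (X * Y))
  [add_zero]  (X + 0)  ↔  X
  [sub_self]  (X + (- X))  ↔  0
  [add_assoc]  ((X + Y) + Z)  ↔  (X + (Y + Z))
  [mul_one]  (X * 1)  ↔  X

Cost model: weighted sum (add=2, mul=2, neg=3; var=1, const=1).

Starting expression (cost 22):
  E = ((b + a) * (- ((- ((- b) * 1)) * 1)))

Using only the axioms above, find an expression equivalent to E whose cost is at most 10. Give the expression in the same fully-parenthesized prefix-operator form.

((b + a) * (- b))   [cost 10]

1. [mul_one →] ((- b) * 1)  →  (- b);  E = ((b + a) * (- ((- (- b)) * 1)))
2. [neg_neg →] (- (- b))  →  b;  E = ((b + a) * (- (b * 1)))
3. [mul_one →] (b * 1)  →  b;  cost 10 ≤ 10, done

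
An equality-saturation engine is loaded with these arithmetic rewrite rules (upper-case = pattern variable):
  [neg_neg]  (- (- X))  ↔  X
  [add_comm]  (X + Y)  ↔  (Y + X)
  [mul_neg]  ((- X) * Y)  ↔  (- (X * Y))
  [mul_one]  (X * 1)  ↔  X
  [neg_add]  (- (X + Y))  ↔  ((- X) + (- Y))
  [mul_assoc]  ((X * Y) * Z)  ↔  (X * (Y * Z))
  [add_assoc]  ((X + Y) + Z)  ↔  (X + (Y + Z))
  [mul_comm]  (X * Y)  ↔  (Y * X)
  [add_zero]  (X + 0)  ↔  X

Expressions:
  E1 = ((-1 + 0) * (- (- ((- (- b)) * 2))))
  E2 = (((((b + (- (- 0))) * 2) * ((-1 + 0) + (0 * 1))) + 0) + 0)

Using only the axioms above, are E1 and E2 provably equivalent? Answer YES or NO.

1. [neg_neg →] (- (- ((- (- b)) * 2)))  →  ((- (- b)) * 2);  E1 = ((-1 + 0) * ((- (- b)) * 2))
2. [add_zero →] (-1 + 0)  →  -1;  E1 = (-1 * ((- (- b)) * 2))
3. [neg_neg →] (- (- b))  →  b;  E1 = (-1 * (b * 2))
4. [add_zero ←] -1  →  (-1 + 0);  E1 = ((-1 + 0) * (b * 2))
5. [mul_comm →] ((-1 + 0) * (b * 2))  →  ((b * 2) * (-1 + 0))
6. [add_zero ←] b  →  (b + 0);  E1 = (((b + 0) * 2) * (-1 + 0))
7. [mul_one ←] 0  →  (0 * 1);  E1 = (((b + 0) * 2) * (-1 + (0 * 1)))
8. [add_zero ←] -1  →  (-1 + 0);  E1 = (((b + 0) * 2) * ((-1 + 0) + (0 * 1)))
9. [add_zero ←] (((b + 0) * 2) * ((-1 + 0) + (0 * 1)))  →  ((((b + 0) * 2) * ((-1 + 0) + (0 * 1))) + 0)
10. [add_zero ←] ((((b + 0) * 2) * ((-1 + 0) + (0 * 1))) + 0)  →  (((((b + 0) * 2) * ((-1 + 0) + (0 * 1))) + 0) + 0)
11. [neg_neg ←] 0  →  (- (- 0));  this is E2

YES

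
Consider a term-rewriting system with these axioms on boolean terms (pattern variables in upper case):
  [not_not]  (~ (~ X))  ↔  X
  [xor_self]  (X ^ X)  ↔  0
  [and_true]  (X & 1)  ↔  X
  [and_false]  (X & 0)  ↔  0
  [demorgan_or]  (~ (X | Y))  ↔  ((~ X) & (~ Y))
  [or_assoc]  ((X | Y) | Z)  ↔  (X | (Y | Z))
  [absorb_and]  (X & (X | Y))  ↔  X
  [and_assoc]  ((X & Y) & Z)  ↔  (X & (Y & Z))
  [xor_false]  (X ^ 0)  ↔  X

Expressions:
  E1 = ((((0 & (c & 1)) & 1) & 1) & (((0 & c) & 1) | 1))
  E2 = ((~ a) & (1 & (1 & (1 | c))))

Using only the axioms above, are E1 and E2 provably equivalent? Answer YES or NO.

NO

The axioms are sound identities: if E1 ↔* E2 then E1 and E2 evaluate identically under any assignment.
Under a=0, c=0: E1 evaluates to 0, E2 to 1. Distinct ⇒ no rewrite sequence connects them.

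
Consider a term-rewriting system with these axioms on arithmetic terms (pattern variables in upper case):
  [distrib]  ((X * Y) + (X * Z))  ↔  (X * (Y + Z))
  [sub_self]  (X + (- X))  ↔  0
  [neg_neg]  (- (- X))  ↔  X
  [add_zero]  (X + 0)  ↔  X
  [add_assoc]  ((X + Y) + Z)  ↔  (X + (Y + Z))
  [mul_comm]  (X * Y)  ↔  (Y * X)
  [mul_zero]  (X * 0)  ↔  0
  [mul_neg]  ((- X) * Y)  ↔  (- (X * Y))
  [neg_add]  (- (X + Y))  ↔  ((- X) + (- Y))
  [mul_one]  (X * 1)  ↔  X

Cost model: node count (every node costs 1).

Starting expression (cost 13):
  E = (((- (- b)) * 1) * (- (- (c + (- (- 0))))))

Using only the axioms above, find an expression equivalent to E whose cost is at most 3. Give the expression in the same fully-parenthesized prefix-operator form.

(b * c)   [cost 3]

1. [neg_neg →] (- (- (c + (- (- 0)))))  →  (c + (- (- 0)));  E = (((- (- b)) * 1) * (c + (- (- 0))))
2. [neg_neg →] (- (- 0))  →  0;  E = (((- (- b)) * 1) * (c + 0))
3. [neg_neg →] (- (- b))  →  b;  E = ((b * 1) * (c + 0))
4. [mul_one →] (b * 1)  →  b;  E = (b * (c + 0))
5. [add_zero →] (c + 0)  →  c;  cost 3 ≤ 3, done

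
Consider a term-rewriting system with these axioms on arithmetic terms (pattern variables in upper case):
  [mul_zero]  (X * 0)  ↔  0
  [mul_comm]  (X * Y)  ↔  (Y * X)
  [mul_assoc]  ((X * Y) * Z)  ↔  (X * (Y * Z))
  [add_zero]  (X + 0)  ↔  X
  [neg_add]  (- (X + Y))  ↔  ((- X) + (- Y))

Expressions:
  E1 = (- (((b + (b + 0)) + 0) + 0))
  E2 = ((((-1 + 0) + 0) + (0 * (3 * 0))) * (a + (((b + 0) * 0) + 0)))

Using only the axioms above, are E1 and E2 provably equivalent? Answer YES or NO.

NO

Every axiom is a valid identity, so a rewrite proof would force E1 and E2 to agree under every assignment.
At a=0, b=1: E1 = -2 but E2 = 0; they differ, so no derivation exists.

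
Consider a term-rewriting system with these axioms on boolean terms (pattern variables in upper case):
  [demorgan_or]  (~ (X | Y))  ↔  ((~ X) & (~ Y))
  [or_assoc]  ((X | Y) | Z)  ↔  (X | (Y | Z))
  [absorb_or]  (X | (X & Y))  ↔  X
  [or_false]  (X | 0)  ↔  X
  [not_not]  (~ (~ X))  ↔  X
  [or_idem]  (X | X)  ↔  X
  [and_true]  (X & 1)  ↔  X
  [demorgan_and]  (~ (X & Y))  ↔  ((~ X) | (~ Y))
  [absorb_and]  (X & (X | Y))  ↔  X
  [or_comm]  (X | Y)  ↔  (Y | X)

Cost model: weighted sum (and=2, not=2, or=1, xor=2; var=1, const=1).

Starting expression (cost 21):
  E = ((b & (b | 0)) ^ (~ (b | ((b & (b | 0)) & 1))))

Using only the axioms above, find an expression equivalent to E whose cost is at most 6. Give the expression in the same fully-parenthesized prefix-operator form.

(b ^ (~ b))   [cost 6]

(1) (b & (b | 0))  =[absorb_and →]=  b    ⊢ (b ^ (~ (b | ((b & (b | 0)) & 1))))
(2) (b & (b | 0))  =[absorb_and →]=  b    ⊢ (b ^ (~ (b | (b & 1))))
(3) (b | (b & 1))  =[absorb_or →]=  b    ⊢ cost 6, within 6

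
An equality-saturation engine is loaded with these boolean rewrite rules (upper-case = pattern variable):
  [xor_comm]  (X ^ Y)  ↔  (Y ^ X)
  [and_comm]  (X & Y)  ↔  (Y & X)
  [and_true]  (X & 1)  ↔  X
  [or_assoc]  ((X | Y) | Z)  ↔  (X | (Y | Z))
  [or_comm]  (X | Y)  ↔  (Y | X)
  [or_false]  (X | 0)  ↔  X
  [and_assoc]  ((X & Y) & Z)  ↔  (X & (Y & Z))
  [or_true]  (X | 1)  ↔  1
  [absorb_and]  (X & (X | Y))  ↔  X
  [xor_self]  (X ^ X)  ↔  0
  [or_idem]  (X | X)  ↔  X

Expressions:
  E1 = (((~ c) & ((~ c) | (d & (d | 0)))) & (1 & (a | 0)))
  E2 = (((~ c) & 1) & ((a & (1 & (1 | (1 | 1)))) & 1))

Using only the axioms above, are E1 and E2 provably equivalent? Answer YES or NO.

step 1: absorb_and (→) rewrites (d & (d | 0)) into d, now (((~ c) & ((~ c) | d)) & (1 & (a | 0)))
step 2: or_false (→) rewrites (a | 0) into a, now (((~ c) & ((~ c) | d)) & (1 & a))
step 3: absorb_and (→) rewrites ((~ c) & ((~ c) | d)) into (~ c), now ((~ c) & (1 & a))
step 4: and_assoc (←) rewrites ((~ c) & (1 & a)) into (((~ c) & 1) & a)
step 5: and_true (←) rewrites a into (a & 1), now (((~ c) & 1) & (a & 1))
step 6: absorb_and (←) rewrites 1 into (1 & (1 | 1)), now (((~ c) & 1) & (a & (1 & (1 | 1))))
step 7: or_idem (←) rewrites 1 into (1 | 1), now (((~ c) & 1) & (a & (1 & (1 | (1 | 1)))))
step 8: and_true (←) rewrites (a & (1 & (1 | (1 | 1)))) into ((a & (1 & (1 | (1 | 1)))) & 1), which is E2

YES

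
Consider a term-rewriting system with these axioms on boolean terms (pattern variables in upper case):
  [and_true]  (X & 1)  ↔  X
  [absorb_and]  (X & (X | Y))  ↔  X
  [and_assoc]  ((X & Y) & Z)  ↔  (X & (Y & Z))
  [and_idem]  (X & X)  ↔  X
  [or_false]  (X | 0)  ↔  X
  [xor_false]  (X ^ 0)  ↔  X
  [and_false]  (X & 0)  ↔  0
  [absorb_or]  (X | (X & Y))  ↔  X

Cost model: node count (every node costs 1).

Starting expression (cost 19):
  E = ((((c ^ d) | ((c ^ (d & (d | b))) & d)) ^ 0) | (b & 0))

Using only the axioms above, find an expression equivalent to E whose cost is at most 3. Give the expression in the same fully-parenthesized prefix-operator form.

(c ^ d)   [cost 3]

(1) (d & (d | b))  =[absorb_and →]=  d    ⊢ ((((c ^ d) | ((c ^ d) & d)) ^ 0) | (b & 0))
(2) (b & 0)  =[and_false →]=  0    ⊢ ((((c ^ d) | ((c ^ d) & d)) ^ 0) | 0)
(3) ((c ^ d) | ((c ^ d) & d))  =[absorb_or →]=  (c ^ d)    ⊢ (((c ^ d) ^ 0) | 0)
(4) ((c ^ d) ^ 0)  =[xor_false →]=  (c ^ d)    ⊢ ((c ^ d) | 0)
(5) ((c ^ d) | 0)  =[or_false →]=  (c ^ d)    ⊢ cost 3, within 3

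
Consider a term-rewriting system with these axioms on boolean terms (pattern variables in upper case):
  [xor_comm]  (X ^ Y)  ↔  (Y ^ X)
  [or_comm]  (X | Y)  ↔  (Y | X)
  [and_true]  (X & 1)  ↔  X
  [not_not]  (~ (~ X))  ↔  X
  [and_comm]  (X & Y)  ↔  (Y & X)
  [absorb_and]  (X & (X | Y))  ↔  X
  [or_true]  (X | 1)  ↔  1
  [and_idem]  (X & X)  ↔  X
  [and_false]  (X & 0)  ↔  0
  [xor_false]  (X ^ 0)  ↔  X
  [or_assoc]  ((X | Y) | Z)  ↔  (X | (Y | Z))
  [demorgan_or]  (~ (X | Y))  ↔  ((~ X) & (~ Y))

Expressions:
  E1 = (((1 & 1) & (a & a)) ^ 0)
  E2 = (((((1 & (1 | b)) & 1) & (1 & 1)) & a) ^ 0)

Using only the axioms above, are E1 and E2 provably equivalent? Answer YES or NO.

YES

(1) (1 & 1)  =[and_true →]=  1    ⊢ ((1 & (a & a)) ^ 0)
(2) ((1 & (a & a)) ^ 0)  =[xor_false →]=  (1 & (a & a))
(3) (a & a)  =[and_idem →]=  a    ⊢ (1 & a)
(4) (1 & a)  =[xor_false ←]=  ((1 & a) ^ 0)
(5) 1  =[and_true ←]=  (1 & 1)    ⊢ (((1 & 1) & a) ^ 0)
(6) (1 & 1)  =[and_idem ←]=  ((1 & 1) & (1 & 1))    ⊢ ((((1 & 1) & (1 & 1)) & a) ^ 0)
(7) 1  =[absorb_and ←]=  (1 & (1 | b))    ⊢ E2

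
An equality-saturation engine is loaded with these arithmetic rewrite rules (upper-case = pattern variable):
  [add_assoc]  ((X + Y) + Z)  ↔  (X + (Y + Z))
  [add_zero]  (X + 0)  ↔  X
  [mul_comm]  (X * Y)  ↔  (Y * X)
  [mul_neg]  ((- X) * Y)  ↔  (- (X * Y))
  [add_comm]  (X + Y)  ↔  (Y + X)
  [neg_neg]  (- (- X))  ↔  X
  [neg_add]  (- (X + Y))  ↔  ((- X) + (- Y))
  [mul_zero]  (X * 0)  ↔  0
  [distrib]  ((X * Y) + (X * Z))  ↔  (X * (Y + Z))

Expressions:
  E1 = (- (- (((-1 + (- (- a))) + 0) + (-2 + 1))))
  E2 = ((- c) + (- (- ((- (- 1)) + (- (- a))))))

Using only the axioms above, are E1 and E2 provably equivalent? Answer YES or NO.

The axioms are sound identities: if E1 ↔* E2 then E1 and E2 evaluate identically under any assignment.
Under a=0, c=0: E1 evaluates to -2, E2 to 1. Distinct ⇒ no rewrite sequence connects them.

NO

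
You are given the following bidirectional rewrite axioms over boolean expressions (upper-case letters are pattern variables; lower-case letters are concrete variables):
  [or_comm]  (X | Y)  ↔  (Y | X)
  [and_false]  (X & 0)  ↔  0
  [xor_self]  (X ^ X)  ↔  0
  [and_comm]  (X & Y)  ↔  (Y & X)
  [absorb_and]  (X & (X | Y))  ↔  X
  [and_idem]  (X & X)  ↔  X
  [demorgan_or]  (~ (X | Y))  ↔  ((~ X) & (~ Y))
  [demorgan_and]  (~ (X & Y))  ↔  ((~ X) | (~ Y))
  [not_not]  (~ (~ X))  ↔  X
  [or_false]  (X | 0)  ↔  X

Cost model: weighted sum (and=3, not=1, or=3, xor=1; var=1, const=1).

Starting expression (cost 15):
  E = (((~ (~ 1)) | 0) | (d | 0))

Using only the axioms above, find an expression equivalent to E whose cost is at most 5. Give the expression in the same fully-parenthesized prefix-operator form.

(1) ((~ (~ 1)) | 0)  =[or_false →]=  (~ (~ 1))    ⊢ ((~ (~ 1)) | (d | 0))
(2) (~ (~ 1))  =[not_not →]=  1    ⊢ (1 | (d | 0))
(3) (1 | (d | 0))  =[or_comm →]=  ((d | 0) | 1)
(4) (d | 0)  =[or_false →]=  d    ⊢ cost 5, within 5

(d | 1)   [cost 5]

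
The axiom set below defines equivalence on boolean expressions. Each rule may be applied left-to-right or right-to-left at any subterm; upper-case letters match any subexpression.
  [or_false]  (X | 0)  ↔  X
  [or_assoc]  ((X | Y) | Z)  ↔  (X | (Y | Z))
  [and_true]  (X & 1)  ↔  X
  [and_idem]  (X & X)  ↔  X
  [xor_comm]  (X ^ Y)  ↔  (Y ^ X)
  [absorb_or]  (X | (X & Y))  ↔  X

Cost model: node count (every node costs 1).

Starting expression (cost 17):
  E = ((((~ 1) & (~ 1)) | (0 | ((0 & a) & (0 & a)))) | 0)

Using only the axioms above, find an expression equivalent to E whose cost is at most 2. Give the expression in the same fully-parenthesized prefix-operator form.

(~ 1)   [cost 2]

step 1: and_idem (→) rewrites ((0 & a) & (0 & a)) into (0 & a), now ((((~ 1) & (~ 1)) | (0 | (0 & a))) | 0)
step 2: absorb_or (→) rewrites (0 | (0 & a)) into 0, now ((((~ 1) & (~ 1)) | 0) | 0)
step 3: and_idem (→) rewrites ((~ 1) & (~ 1)) into (~ 1), now (((~ 1) | 0) | 0)
step 4: or_false (→) rewrites ((~ 1) | 0) into (~ 1), now ((~ 1) | 0)
step 5: or_false (→) rewrites ((~ 1) | 0) into (~ 1), reaching cost 2 (bound 2)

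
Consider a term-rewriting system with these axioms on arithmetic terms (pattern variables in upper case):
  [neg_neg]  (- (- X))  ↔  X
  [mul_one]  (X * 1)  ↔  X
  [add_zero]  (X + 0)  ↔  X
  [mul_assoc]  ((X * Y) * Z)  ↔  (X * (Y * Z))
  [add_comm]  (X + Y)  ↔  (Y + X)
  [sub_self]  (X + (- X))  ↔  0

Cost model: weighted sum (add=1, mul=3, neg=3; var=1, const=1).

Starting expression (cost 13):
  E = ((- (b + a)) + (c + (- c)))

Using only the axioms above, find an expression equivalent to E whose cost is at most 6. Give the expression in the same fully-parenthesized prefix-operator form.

1. [sub_self →] (c + (- c))  →  0;  E = ((- (b + a)) + 0)
2. [add_comm →] (b + a)  →  (a + b);  E = ((- (a + b)) + 0)
3. [add_zero →] ((- (a + b)) + 0)  →  (- (a + b));  cost 6 ≤ 6, done

(- (a + b))   [cost 6]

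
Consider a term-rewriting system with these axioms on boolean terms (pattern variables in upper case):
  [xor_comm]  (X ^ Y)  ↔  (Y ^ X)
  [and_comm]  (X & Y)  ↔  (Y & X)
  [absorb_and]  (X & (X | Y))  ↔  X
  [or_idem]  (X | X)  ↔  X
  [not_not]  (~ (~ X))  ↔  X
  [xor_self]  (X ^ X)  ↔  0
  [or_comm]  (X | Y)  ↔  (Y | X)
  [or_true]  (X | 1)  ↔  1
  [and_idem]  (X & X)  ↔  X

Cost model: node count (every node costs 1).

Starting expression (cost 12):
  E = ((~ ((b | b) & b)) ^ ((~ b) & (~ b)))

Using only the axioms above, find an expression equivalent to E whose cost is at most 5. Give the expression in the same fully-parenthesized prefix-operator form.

1. [or_idem →] (b | b)  →  b;  E = ((~ (b & b)) ^ ((~ b) & (~ b)))
2. [and_idem →] ((~ b) & (~ b))  →  (~ b);  E = ((~ (b & b)) ^ (~ b))
3. [and_idem →] (b & b)  →  b;  cost 5 ≤ 5, done

((~ b) ^ (~ b))   [cost 5]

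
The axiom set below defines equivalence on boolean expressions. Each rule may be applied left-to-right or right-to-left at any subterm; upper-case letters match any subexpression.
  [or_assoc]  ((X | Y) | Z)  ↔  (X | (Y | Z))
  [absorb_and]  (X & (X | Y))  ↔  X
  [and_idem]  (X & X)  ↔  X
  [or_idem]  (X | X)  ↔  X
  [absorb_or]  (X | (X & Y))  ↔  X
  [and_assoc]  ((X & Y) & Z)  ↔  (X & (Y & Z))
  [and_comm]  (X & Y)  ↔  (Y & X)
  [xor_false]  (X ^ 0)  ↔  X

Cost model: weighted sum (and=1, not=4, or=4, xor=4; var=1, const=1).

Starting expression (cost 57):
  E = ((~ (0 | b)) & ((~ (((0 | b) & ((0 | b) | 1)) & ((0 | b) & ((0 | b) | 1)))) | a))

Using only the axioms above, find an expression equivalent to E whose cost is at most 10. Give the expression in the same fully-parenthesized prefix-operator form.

step 1: and_idem (→) rewrites (((0 | b) & ((0 | b) | 1)) & ((0 | b) & ((0 | b) | 1))) into ((0 | b) & ((0 | b) | 1)), now ((~ (0 | b)) & ((~ ((0 | b) & ((0 | b) | 1))) | a))
step 2: absorb_and (→) rewrites ((0 | b) & ((0 | b) | 1)) into (0 | b), now ((~ (0 | b)) & ((~ (0 | b)) | a))
step 3: absorb_and (→) rewrites ((~ (0 | b)) & ((~ (0 | b)) | a)) into (~ (0 | b)), reaching cost 10 (bound 10)

(~ (0 | b))   [cost 10]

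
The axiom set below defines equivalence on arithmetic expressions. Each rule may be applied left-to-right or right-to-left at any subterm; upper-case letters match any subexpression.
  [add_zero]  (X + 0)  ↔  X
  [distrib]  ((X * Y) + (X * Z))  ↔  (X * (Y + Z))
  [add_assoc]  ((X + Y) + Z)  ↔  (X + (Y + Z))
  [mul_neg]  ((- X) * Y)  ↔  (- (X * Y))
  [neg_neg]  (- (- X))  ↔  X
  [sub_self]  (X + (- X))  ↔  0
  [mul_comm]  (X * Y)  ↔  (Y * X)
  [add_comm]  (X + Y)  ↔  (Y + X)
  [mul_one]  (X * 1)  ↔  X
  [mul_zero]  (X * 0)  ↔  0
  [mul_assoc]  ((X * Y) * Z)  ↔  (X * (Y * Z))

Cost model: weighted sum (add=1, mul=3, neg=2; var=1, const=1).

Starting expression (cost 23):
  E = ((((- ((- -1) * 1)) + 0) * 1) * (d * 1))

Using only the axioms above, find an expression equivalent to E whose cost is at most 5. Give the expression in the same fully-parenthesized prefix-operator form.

step 1: add_zero (→) rewrites ((- ((- -1) * 1)) + 0) into (- ((- -1) * 1)), now (((- ((- -1) * 1)) * 1) * (d * 1))
step 2: mul_one (→) rewrites ((- -1) * 1) into (- -1), now (((- (- -1)) * 1) * (d * 1))
step 3: mul_one (→) rewrites ((- (- -1)) * 1) into (- (- -1)), now ((- (- -1)) * (d * 1))
step 4: mul_one (→) rewrites (d * 1) into d, now ((- (- -1)) * d)
step 5: neg_neg (→) rewrites (- (- -1)) into -1, reaching cost 5 (bound 5)

(-1 * d)   [cost 5]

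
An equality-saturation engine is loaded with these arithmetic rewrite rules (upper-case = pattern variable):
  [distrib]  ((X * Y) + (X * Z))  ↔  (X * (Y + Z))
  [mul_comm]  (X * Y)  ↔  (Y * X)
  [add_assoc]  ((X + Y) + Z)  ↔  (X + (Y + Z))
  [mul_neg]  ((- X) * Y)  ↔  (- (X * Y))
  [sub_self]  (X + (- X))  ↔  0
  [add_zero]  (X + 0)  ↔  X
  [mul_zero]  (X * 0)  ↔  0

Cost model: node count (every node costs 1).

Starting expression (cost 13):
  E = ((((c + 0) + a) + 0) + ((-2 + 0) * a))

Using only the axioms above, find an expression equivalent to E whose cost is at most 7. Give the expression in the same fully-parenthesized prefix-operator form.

step 1: add_zero (→) rewrites (((c + 0) + a) + 0) into ((c + 0) + a), now (((c + 0) + a) + ((-2 + 0) * a))
step 2: add_zero (→) rewrites (-2 + 0) into -2, now (((c + 0) + a) + (-2 * a))
step 3: add_zero (→) rewrites (c + 0) into c, reaching cost 7 (bound 7)

((c + a) + (-2 * a))   [cost 7]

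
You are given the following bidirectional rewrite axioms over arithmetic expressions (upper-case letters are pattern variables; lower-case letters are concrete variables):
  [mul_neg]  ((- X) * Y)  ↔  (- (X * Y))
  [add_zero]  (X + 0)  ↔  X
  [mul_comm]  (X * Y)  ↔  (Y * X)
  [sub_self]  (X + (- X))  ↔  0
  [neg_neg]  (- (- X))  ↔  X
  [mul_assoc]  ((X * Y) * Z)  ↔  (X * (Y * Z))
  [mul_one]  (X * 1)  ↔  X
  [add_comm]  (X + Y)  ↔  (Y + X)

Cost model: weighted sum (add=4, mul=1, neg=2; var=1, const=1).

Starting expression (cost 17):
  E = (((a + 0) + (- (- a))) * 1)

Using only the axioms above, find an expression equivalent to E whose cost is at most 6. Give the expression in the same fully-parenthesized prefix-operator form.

1. [mul_one →] (((a + 0) + (- (- a))) * 1)  →  ((a + 0) + (- (- a)))
2. [neg_neg →] (- (- a))  →  a;  E = ((a + 0) + a)
3. [add_zero →] (a + 0)  →  a;  cost 6 ≤ 6, done

(a + a)   [cost 6]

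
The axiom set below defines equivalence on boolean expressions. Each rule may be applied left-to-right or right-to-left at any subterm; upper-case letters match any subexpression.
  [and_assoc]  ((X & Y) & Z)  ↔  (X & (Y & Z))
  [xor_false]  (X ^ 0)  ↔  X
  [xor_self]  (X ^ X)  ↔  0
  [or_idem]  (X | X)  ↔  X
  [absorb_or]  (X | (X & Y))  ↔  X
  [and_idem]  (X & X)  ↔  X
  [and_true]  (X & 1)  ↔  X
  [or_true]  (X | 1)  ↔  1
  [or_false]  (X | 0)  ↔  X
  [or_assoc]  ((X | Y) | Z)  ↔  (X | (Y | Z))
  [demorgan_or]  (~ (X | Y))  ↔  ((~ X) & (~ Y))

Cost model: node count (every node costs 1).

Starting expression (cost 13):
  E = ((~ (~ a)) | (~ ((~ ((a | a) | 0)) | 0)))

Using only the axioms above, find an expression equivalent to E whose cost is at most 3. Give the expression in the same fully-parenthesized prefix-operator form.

(~ (~ a))   [cost 3]

step 1: or_false (→) rewrites ((~ ((a | a) | 0)) | 0) into (~ ((a | a) | 0)), now ((~ (~ a)) | (~ (~ ((a | a) | 0))))
step 2: or_idem (→) rewrites (a | a) into a, now ((~ (~ a)) | (~ (~ (a | 0))))
step 3: or_false (→) rewrites (a | 0) into a, now ((~ (~ a)) | (~ (~ a)))
step 4: or_idem (→) rewrites ((~ (~ a)) | (~ (~ a))) into (~ (~ a)), reaching cost 3 (bound 3)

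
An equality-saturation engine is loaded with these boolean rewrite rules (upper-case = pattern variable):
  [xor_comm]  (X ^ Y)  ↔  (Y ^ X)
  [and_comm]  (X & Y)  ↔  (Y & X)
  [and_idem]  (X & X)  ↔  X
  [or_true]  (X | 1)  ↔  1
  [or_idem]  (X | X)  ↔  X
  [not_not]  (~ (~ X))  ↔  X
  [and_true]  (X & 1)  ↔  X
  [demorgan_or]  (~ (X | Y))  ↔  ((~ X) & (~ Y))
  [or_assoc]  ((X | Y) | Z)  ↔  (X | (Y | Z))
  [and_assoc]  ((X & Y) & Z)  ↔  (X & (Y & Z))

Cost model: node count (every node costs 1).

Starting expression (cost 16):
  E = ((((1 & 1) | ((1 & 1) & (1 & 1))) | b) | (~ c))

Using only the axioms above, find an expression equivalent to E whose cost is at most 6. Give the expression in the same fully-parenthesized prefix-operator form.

((1 | b) | (~ c))   [cost 6]

1. [and_idem →] ((1 & 1) & (1 & 1))  →  (1 & 1);  E = ((((1 & 1) | (1 & 1)) | b) | (~ c))
2. [or_idem →] ((1 & 1) | (1 & 1))  →  (1 & 1);  E = (((1 & 1) | b) | (~ c))
3. [and_idem →] (1 & 1)  →  1;  cost 6 ≤ 6, done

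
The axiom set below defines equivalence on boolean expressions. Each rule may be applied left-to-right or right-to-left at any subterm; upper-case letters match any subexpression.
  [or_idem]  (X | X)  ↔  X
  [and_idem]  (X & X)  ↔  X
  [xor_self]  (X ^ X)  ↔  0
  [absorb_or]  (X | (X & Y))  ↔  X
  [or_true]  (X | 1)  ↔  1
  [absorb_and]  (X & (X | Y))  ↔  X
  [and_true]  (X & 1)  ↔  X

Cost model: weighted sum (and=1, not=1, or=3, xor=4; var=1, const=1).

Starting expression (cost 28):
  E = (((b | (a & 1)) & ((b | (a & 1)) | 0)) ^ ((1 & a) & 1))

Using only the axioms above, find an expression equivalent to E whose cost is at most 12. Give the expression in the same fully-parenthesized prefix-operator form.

(1) ((b | (a & 1)) & ((b | (a & 1)) | 0))  =[absorb_and →]=  (b | (a & 1))    ⊢ ((b | (a & 1)) ^ ((1 & a) & 1))
(2) ((1 & a) & 1)  =[and_true →]=  (1 & a)    ⊢ ((b | (a & 1)) ^ (1 & a))
(3) (a & 1)  =[and_true →]=  a    ⊢ cost 12, within 12

((b | a) ^ (1 & a))   [cost 12]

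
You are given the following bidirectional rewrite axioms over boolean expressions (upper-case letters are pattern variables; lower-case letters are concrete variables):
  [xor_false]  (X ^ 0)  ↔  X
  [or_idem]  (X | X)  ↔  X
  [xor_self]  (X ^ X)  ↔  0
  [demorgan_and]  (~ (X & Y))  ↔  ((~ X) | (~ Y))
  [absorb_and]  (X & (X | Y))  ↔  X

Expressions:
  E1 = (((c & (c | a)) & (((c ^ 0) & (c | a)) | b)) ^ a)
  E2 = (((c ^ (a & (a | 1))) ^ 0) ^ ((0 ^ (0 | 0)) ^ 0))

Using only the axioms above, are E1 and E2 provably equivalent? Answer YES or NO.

(1) (c ^ 0)  =[xor_false →]=  c    ⊢ (((c & (c | a)) & ((c & (c | a)) | b)) ^ a)
(2) ((c & (c | a)) & ((c & (c | a)) | b))  =[absorb_and →]=  (c & (c | a))    ⊢ ((c & (c | a)) ^ a)
(3) (c & (c | a))  =[absorb_and →]=  c    ⊢ (c ^ a)
(4) (c ^ a)  =[xor_false ←]=  ((c ^ a) ^ 0)
(5) 0  =[xor_false ←]=  (0 ^ 0)    ⊢ ((c ^ a) ^ (0 ^ 0))
(6) 0  =[xor_false ←]=  (0 ^ 0)    ⊢ ((c ^ a) ^ ((0 ^ 0) ^ 0))
(7) 0  =[or_idem ←]=  (0 | 0)    ⊢ ((c ^ a) ^ ((0 ^ (0 | 0)) ^ 0))
(8) (c ^ a)  =[xor_false ←]=  ((c ^ a) ^ 0)    ⊢ (((c ^ a) ^ 0) ^ ((0 ^ (0 | 0)) ^ 0))
(9) a  =[absorb_and ←]=  (a & (a | 1))    ⊢ E2

YES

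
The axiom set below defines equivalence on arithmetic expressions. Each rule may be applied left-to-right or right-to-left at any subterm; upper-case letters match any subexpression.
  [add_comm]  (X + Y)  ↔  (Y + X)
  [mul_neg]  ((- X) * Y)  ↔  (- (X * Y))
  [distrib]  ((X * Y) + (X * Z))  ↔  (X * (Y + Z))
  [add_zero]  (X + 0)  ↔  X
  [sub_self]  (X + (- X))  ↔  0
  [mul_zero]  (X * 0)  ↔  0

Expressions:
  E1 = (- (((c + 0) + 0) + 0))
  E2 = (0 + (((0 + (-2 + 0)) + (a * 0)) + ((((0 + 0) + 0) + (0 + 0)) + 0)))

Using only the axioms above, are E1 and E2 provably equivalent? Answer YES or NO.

NO

Every axiom is a valid identity, so a rewrite proof would force E1 and E2 to agree under every assignment.
At a=0, c=0: E1 = 0 but E2 = -2; they differ, so no derivation exists.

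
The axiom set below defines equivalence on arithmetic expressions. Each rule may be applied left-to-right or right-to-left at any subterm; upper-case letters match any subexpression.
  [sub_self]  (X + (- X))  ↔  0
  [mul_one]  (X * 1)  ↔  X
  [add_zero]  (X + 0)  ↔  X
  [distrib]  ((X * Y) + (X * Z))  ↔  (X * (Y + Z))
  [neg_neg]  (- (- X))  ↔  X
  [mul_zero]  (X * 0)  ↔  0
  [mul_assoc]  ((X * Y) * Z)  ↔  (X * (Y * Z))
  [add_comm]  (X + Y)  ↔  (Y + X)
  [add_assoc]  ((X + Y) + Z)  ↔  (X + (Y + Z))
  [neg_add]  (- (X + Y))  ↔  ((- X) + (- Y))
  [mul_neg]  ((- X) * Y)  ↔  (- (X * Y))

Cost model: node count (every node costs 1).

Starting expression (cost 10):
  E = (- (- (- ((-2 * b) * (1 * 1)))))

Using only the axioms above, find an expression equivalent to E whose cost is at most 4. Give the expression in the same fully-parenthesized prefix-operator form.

(1) (1 * 1)  =[mul_one →]=  1    ⊢ (- (- (- ((-2 * b) * 1))))
(2) (- (- ((-2 * b) * 1)))  =[neg_neg →]=  ((-2 * b) * 1)    ⊢ (- ((-2 * b) * 1))
(3) ((-2 * b) * 1)  =[mul_one →]=  (-2 * b)    ⊢ cost 4, within 4

(- (-2 * b))   [cost 4]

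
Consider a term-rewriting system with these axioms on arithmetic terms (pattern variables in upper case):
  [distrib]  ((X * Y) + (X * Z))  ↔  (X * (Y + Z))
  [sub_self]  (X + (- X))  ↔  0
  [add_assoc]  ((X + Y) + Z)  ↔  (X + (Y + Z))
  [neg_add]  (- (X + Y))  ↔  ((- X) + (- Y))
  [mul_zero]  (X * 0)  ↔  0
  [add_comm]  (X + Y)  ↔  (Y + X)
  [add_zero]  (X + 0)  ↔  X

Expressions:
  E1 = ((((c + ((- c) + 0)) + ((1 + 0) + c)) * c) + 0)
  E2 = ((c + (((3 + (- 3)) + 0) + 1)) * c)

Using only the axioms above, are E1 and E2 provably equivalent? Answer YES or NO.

YES

step 1: add_zero (→) rewrites ((- c) + 0) into (- c), now ((((c + (- c)) + ((1 + 0) + c)) * c) + 0)
step 2: add_zero (→) rewrites ((((c + (- c)) + ((1 + 0) + c)) * c) + 0) into (((c + (- c)) + ((1 + 0) + c)) * c)
step 3: add_zero (→) rewrites (1 + 0) into 1, now (((c + (- c)) + (1 + c)) * c)
step 4: sub_self (→) rewrites (c + (- c)) into 0, now ((0 + (1 + c)) * c)
step 5: add_comm (→) rewrites (0 + (1 + c)) into ((1 + c) + 0), now (((1 + c) + 0) * c)
step 6: add_zero (→) rewrites ((1 + c) + 0) into (1 + c), now ((1 + c) * c)
step 7: add_comm (→) rewrites (1 + c) into (c + 1), now ((c + 1) * c)
step 8: add_zero (←) rewrites 1 into (1 + 0), now ((c + (1 + 0)) * c)
step 9: add_comm (→) rewrites (1 + 0) into (0 + 1), now ((c + (0 + 1)) * c)
step 10: add_zero (←) rewrites 0 into (0 + 0), now ((c + ((0 + 0) + 1)) * c)
step 11: sub_self (←) rewrites 0 into (3 + (- 3)), which is E2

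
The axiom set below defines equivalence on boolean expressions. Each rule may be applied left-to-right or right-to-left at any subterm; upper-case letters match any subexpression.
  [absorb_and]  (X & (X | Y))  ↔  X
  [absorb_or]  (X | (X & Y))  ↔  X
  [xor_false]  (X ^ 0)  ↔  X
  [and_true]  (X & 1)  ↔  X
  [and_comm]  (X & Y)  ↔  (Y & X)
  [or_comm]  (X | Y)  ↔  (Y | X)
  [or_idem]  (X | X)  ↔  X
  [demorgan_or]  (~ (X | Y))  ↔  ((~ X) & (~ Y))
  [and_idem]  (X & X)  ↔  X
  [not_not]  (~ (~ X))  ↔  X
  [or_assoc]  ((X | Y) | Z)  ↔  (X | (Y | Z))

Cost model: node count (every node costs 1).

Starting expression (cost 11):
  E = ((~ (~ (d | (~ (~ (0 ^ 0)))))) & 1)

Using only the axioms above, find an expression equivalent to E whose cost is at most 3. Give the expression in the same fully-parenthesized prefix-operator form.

(0 | d)   [cost 3]

(1) (~ (~ (0 ^ 0)))  =[not_not →]=  (0 ^ 0)    ⊢ ((~ (~ (d | (0 ^ 0)))) & 1)
(2) (0 ^ 0)  =[xor_false →]=  0    ⊢ ((~ (~ (d | 0))) & 1)
(3) (~ (~ (d | 0)))  =[not_not →]=  (d | 0)    ⊢ ((d | 0) & 1)
(4) (d | 0)  =[or_comm →]=  (0 | d)    ⊢ ((0 | d) & 1)
(5) ((0 | d) & 1)  =[and_true →]=  (0 | d)    ⊢ cost 3, within 3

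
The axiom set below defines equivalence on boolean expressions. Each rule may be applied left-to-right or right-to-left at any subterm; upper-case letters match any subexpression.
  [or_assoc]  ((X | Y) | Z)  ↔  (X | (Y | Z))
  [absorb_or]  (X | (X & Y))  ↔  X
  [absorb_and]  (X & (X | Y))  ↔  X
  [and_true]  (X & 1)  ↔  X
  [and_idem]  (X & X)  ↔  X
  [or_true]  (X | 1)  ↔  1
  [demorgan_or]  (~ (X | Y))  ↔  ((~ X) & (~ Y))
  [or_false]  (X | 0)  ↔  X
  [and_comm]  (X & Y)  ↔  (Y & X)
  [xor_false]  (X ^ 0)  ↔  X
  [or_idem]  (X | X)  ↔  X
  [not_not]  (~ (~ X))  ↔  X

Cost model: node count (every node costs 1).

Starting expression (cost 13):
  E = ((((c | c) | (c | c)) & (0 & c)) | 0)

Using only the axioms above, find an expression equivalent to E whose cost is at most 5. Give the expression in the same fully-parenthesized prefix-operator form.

(c & (0 & c))   [cost 5]

step 1: or_idem (→) rewrites ((c | c) | (c | c)) into (c | c), now (((c | c) & (0 & c)) | 0)
step 2: or_false (→) rewrites (((c | c) & (0 & c)) | 0) into ((c | c) & (0 & c))
step 3: or_idem (→) rewrites (c | c) into c, reaching cost 5 (bound 5)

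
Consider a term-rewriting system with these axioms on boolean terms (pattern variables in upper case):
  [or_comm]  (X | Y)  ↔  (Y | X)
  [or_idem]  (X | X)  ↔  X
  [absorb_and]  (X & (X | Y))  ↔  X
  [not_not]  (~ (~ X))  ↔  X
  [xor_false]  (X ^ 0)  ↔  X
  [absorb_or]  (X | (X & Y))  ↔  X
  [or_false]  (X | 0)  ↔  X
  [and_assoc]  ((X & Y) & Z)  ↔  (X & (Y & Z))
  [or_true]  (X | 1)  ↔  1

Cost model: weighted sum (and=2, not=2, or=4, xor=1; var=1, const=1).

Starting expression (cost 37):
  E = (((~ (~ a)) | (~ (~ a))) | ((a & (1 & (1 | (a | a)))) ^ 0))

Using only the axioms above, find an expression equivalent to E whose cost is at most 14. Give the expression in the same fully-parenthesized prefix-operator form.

((a | a) | (a & 1))   [cost 14]

(1) ((a & (1 & (1 | (a | a)))) ^ 0)  =[xor_false →]=  (a & (1 & (1 | (a | a))))    ⊢ (((~ (~ a)) | (~ (~ a))) | (a & (1 & (1 | (a | a)))))
(2) (a | a)  =[or_idem →]=  a    ⊢ (((~ (~ a)) | (~ (~ a))) | (a & (1 & (1 | a))))
(3) (1 & (1 | a))  =[absorb_and →]=  1    ⊢ (((~ (~ a)) | (~ (~ a))) | (a & 1))
(4) (~ (~ a))  =[not_not →]=  a    ⊢ ((a | (~ (~ a))) | (a & 1))
(5) (~ (~ a))  =[not_not →]=  a    ⊢ cost 14, within 14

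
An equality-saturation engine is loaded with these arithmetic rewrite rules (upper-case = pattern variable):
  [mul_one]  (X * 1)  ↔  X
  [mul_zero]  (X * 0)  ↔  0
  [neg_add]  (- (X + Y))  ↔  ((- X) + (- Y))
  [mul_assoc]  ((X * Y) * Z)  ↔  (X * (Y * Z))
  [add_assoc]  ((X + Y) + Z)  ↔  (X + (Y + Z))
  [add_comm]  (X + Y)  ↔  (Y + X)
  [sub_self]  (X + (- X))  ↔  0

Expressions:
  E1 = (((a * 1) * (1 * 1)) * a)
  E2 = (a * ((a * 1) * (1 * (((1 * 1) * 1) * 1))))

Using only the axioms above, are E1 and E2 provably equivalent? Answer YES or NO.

step 1: mul_one (→) rewrites (a * 1) into a, now ((a * (1 * 1)) * a)
step 2: mul_one (→) rewrites (1 * 1) into 1, now ((a * 1) * a)
step 3: mul_one (→) rewrites (a * 1) into a, now (a * a)
step 4: mul_one (←) rewrites a into (a * 1), now (a * (a * 1))
step 5: mul_one (←) rewrites 1 into (1 * 1), now (a * (a * (1 * 1)))
step 6: mul_one (←) rewrites a into (a * 1), now (a * ((a * 1) * (1 * 1)))
step 7: mul_one (←) rewrites 1 into (1 * 1), now (a * ((a * 1) * (1 * (1 * 1))))
step 8: mul_one (←) rewrites (1 * 1) into ((1 * 1) * 1), now (a * ((a * 1) * (1 * ((1 * 1) * 1))))
step 9: mul_one (←) rewrites ((1 * 1) * 1) into (((1 * 1) * 1) * 1), which is E2

YES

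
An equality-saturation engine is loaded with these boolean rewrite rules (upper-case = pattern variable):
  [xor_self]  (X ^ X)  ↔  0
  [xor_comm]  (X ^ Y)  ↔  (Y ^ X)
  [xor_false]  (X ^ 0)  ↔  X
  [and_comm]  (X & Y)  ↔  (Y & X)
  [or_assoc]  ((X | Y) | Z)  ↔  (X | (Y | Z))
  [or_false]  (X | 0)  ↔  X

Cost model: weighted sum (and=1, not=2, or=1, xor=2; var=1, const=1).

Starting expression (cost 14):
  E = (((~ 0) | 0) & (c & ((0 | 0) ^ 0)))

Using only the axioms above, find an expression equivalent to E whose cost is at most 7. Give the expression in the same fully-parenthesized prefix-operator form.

((~ 0) & (c & 0))   [cost 7]

(1) (0 | 0)  =[or_false →]=  0    ⊢ (((~ 0) | 0) & (c & (0 ^ 0)))
(2) ((~ 0) | 0)  =[or_false →]=  (~ 0)    ⊢ ((~ 0) & (c & (0 ^ 0)))
(3) (0 ^ 0)  =[xor_false →]=  0    ⊢ cost 7, within 7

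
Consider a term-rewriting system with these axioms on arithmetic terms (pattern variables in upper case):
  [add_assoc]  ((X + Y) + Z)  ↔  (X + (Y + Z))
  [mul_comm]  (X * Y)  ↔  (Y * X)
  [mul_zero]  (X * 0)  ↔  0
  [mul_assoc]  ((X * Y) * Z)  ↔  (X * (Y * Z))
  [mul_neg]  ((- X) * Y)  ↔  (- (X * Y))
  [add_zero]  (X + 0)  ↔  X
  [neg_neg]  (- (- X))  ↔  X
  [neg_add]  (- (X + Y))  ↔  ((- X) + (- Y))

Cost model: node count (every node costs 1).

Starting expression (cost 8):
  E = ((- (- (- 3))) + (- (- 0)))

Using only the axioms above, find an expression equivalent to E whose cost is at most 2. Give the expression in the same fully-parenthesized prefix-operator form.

(1) (- (- 0))  =[neg_neg →]=  0    ⊢ ((- (- (- 3))) + 0)
(2) (- (- (- 3)))  =[neg_neg →]=  (- 3)    ⊢ ((- 3) + 0)
(3) ((- 3) + 0)  =[add_zero →]=  (- 3)    ⊢ cost 2, within 2

(- 3)   [cost 2]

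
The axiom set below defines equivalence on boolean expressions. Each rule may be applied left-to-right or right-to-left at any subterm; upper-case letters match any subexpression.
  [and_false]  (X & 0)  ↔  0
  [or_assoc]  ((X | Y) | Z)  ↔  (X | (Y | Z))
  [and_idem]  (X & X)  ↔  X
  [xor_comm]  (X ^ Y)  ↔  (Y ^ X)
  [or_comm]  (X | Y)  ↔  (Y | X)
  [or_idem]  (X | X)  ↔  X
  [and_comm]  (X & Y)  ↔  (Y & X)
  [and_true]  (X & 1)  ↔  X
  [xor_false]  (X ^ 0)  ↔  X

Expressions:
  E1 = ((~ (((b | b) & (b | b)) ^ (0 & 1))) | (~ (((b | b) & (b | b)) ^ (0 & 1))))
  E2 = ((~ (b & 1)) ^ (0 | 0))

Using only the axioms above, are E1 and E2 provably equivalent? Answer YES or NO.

step 1: or_idem (→) rewrites ((~ (((b | b) & (b | b)) ^ (0 & 1))) | (~ (((b | b) & (b | b)) ^ (0 & 1)))) into (~ (((b | b) & (b | b)) ^ (0 & 1)))
step 2: and_true (→) rewrites (0 & 1) into 0, now (~ (((b | b) & (b | b)) ^ 0))
step 3: and_idem (→) rewrites ((b | b) & (b | b)) into (b | b), now (~ ((b | b) ^ 0))
step 4: xor_false (→) rewrites ((b | b) ^ 0) into (b | b), now (~ (b | b))
step 5: or_idem (→) rewrites (b | b) into b, now (~ b)
step 6: xor_false (←) rewrites (~ b) into ((~ b) ^ 0)
step 7: and_true (←) rewrites b into (b & 1), now ((~ (b & 1)) ^ 0)
step 8: or_idem (←) rewrites 0 into (0 | 0), which is E2

YES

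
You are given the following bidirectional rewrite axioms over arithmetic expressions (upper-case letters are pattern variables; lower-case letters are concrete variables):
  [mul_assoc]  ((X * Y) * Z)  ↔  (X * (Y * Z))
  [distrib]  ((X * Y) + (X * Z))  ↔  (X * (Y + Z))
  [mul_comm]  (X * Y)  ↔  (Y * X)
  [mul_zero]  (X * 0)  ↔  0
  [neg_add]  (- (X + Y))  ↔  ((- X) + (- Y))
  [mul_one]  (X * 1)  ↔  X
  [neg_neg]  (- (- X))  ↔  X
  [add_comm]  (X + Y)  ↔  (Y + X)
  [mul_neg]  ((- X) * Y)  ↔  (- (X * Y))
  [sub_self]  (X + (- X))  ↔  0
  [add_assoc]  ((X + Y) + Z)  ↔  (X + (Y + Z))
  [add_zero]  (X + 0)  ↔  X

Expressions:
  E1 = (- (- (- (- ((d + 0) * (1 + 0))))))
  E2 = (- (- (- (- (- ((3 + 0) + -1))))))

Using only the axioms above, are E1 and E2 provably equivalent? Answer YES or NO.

All listed rules preserve value, hence provable equivalence implies equal values everywhere; look for a separating assignment.
d=0 gives E1 ↦ 0, E2 ↦ -2; values differ ⇒ not provably equivalent.

NO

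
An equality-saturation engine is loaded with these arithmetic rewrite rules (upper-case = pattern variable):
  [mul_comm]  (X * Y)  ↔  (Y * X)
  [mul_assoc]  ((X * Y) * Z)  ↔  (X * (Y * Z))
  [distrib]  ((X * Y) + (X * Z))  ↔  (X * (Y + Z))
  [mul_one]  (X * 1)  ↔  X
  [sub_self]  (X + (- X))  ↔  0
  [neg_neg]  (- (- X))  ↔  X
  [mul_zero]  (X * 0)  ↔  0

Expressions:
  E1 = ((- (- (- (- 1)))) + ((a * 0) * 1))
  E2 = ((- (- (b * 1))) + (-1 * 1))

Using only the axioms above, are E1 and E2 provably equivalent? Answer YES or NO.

NO

All listed rules preserve value, hence provable equivalence implies equal values everywhere; look for a separating assignment.
a=0, b=0 gives E1 ↦ 1, E2 ↦ -1; values differ ⇒ not provably equivalent.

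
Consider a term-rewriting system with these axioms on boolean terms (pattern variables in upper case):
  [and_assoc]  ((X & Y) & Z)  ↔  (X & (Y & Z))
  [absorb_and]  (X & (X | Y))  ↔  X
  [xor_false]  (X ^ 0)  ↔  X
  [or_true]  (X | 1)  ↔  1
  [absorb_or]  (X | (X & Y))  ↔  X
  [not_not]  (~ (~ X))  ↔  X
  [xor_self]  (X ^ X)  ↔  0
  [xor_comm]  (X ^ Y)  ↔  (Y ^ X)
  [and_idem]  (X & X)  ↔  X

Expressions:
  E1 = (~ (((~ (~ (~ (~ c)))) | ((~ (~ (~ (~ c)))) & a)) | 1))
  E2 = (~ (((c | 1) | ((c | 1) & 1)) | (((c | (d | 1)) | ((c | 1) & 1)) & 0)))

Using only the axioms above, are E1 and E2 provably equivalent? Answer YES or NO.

(1) ((~ (~ (~ (~ c)))) | ((~ (~ (~ (~ c)))) & a))  =[absorb_or →]=  (~ (~ (~ (~ c))))    ⊢ (~ ((~ (~ (~ (~ c)))) | 1))
(2) (~ (~ c))  =[not_not →]=  c    ⊢ (~ ((~ (~ c)) | 1))
(3) (~ (~ c))  =[not_not →]=  c    ⊢ (~ (c | 1))
(4) (c | 1)  =[absorb_or ←]=  ((c | 1) | ((c | 1) & 1))    ⊢ (~ ((c | 1) | ((c | 1) & 1)))
(5) ((c | 1) | ((c | 1) & 1))  =[absorb_or ←]=  (((c | 1) | ((c | 1) & 1)) | (((c | 1) | ((c | 1) & 1)) & 0))    ⊢ (~ (((c | 1) | ((c | 1) & 1)) | (((c | 1) | ((c | 1) & 1)) & 0)))
(6) 1  =[or_true ←]=  (d | 1)    ⊢ E2

YES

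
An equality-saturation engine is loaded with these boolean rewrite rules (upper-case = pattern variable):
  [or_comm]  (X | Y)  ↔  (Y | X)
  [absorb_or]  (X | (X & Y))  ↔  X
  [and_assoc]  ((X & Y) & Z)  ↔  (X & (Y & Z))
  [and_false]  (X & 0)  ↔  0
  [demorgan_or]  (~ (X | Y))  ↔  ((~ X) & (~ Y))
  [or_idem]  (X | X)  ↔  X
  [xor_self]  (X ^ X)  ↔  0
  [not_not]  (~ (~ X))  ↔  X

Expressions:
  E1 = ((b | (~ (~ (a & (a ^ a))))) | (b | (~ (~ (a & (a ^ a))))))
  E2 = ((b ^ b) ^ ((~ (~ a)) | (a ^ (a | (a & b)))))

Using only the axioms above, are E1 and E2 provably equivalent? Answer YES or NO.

NO

Every axiom is a valid identity, so a rewrite proof would force E1 and E2 to agree under every assignment.
At a=0, b=1: E1 = 1 but E2 = 0; they differ, so no derivation exists.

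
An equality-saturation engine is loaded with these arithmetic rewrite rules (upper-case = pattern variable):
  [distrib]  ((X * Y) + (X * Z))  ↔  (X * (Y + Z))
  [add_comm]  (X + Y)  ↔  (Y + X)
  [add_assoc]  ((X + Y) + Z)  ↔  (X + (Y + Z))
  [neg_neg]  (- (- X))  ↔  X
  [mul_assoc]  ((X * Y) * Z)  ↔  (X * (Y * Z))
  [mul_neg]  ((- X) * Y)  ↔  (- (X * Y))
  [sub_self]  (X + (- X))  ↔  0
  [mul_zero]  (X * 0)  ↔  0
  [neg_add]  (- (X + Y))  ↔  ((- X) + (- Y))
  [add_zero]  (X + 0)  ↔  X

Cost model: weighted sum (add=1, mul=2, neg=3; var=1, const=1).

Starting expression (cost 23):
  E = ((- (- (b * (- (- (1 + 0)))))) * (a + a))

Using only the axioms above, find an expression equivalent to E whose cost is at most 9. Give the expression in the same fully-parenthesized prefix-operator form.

(1) (- (- (b * (- (- (1 + 0))))))  =[neg_neg →]=  (b * (- (- (1 + 0))))    ⊢ ((b * (- (- (1 + 0)))) * (a + a))
(2) (1 + 0)  =[add_zero →]=  1    ⊢ ((b * (- (- 1))) * (a + a))
(3) (- (- 1))  =[neg_neg →]=  1    ⊢ cost 9, within 9

((b * 1) * (a + a))   [cost 9]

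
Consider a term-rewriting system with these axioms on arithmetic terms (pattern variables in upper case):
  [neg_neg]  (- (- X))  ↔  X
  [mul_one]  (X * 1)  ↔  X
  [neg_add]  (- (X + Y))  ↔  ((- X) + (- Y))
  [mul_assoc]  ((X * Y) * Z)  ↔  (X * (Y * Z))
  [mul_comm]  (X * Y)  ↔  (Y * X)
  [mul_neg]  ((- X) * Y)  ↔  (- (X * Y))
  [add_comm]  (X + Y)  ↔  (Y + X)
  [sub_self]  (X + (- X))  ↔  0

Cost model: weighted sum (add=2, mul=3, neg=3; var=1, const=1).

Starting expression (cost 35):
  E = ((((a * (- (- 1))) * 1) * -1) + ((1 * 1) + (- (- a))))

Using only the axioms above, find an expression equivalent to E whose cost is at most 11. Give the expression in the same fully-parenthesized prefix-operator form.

((a * -1) + (1 + a))   [cost 11]

1. [neg_neg →] (- (- 1))  →  1;  E = ((((a * 1) * 1) * -1) + ((1 * 1) + (- (- a))))
2. [mul_one →] (a * 1)  →  a;  E = (((a * 1) * -1) + ((1 * 1) + (- (- a))))
3. [mul_one →] (1 * 1)  →  1;  E = (((a * 1) * -1) + (1 + (- (- a))))
4. [neg_neg →] (- (- a))  →  a;  E = (((a * 1) * -1) + (1 + a))
5. [mul_one →] (a * 1)  →  a;  cost 11 ≤ 11, done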